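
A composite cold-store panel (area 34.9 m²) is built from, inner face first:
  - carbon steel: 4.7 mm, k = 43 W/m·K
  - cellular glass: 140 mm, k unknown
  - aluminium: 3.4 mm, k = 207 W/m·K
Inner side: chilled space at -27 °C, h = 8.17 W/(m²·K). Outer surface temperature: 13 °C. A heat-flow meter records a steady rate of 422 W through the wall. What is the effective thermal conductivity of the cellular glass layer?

Model the wall as resistances in series:
R_inner film = 1/(h_i·A) = 1/(8.17×34.9) = 0.003507 K/W
R_carbon steel = L/(kA) = 0.0047/(43×34.9) = 3.132×10^-6 K/W
R_aluminium = L/(kA) = 0.0034/(207×34.9) = 4.706×10^-7 K/W
Sum of known resistances R_other = 0.003511 K/W
Total R = ΔT/Q = 40/422 = 0.09479 K/W
R_cellular glass = R_total − R_other = 0.09128 K/W
k = L/(R·A) = 0.14/(0.09128×34.9)

k ≈ 0.0439 W/(m·K)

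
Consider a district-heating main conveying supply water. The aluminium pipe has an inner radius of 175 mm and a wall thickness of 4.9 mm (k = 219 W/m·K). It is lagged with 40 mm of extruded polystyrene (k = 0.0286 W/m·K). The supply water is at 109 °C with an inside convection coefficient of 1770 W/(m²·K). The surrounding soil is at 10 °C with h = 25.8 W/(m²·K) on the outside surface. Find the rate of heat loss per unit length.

Cylindrical conduction, so R = ln(r₂/r₁)/(2πkL) per layer, in series:
R_inner film = 1/(h_i·2πr₁L) = 1/(1770×2π×0.175×1) = 5.138×10^-4 K/W
R_aluminium pipe wall = ln(179.9/175)/(2π×219×1) = 2.007×10^-5 K/W
R_extruded polystyrene = ln(219.9/179.9)/(2π×0.0286×1) = 1.117 K/W
R_outer film = 1/(h_o·2πr_oL) = 1/(25.8×2π×0.2199×1) = 0.02805 K/W
R_total = 1.146 K/W
Q = ΔT/R_total = 99/1.146

q′ ≈ 86.4 W/m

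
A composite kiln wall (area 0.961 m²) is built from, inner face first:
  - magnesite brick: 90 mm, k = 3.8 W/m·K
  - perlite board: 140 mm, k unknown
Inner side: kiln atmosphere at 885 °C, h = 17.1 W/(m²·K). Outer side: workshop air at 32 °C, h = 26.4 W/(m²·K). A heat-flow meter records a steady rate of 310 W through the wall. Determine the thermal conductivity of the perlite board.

k ≈ 0.0555 W/(m·K)

Thermal resistances in series:
R_inner film = 1/(h_i·A) = 1/(17.1×0.961) = 0.06085 K/W
R_magnesite brick = L/(kA) = 0.09/(3.8×0.961) = 0.02465 K/W
R_outer film = 1/(h_o·A) = 1/(26.4×0.961) = 0.03942 K/W
Sum of known resistances R_other = 0.1249 K/W
Total R = ΔT/Q = 853/310 = 2.752 K/W
R_perlite board = R_total − R_other = 2.627 K/W
k = L/(R·A) = 0.14/(2.627×0.961)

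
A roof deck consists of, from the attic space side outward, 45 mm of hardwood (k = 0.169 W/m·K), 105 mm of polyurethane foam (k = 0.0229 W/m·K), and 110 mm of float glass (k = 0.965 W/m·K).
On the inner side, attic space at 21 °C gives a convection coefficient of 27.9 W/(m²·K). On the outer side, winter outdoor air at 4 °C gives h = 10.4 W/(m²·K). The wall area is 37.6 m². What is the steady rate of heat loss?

Q ≈ 125 W

Model the wall as resistances in series:
R_inner film = 1/(h_i·A) = 1/(27.9×37.6) = 9.533×10^-4 K/W
R_hardwood = L/(kA) = 0.045/(0.169×37.6) = 0.007082 K/W
R_polyurethane foam = L/(kA) = 0.105/(0.0229×37.6) = 0.1219 K/W
R_float glass = L/(kA) = 0.11/(0.965×37.6) = 0.003032 K/W
R_outer film = 1/(h_o·A) = 1/(10.4×37.6) = 0.002557 K/W
R_total = 0.1356 K/W
Q = ΔT / R_total = 17 / 0.1356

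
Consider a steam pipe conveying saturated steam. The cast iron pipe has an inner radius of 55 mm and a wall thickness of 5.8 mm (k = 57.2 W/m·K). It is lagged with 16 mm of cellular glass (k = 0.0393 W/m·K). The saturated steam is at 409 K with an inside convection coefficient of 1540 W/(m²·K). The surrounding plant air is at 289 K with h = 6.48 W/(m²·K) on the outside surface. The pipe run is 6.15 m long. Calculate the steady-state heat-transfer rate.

Q ≈ 582 W

Per-layer cylindrical resistances, series-summed:
R_inner film = 1/(h_i·2πr₁L) = 1/(1540×2π×0.055×6.15) = 3.055×10^-4 K/W
R_cast iron pipe wall = ln(60.8/55)/(2π×57.2×6.15) = 4.536×10^-5 K/W
R_cellular glass = ln(76.8/60.8)/(2π×0.0393×6.15) = 0.1538 K/W
R_outer film = 1/(h_o·2πr_oL) = 1/(6.48×2π×0.0768×6.15) = 0.052 K/W
R_total = 0.2062 K/W
Q = ΔT/R_total = 120/0.2062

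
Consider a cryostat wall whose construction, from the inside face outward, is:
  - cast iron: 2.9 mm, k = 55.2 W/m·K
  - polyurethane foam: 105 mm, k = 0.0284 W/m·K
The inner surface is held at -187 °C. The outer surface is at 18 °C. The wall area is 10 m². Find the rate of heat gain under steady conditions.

Treating each layer as a thermal resistance in series:
R_cast iron = L/(kA) = 0.0029/(55.2×10) = 5.254×10^-6 K/W
R_polyurethane foam = L/(kA) = 0.105/(0.0284×10) = 0.3697 K/W
R_total = 0.3697 K/W
Q = ΔT / R_total = 205 / 0.3697

Q ≈ 554 W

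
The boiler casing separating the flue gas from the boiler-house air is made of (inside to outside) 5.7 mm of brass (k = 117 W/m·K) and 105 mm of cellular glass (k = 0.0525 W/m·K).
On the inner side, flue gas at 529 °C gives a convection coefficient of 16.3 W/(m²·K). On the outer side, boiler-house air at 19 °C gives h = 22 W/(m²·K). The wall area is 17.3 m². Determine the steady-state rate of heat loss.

Thermal resistances in series:
R_inner film = 1/(h_i·A) = 1/(16.3×17.3) = 0.003546 K/W
R_brass = L/(kA) = 0.0057/(117×17.3) = 2.816×10^-6 K/W
R_cellular glass = L/(kA) = 0.105/(0.0525×17.3) = 0.1156 K/W
R_outer film = 1/(h_o·A) = 1/(22×17.3) = 0.002627 K/W
R_total = 0.1218 K/W
Q = ΔT / R_total = 510 / 0.1218

Q ≈ 4190 W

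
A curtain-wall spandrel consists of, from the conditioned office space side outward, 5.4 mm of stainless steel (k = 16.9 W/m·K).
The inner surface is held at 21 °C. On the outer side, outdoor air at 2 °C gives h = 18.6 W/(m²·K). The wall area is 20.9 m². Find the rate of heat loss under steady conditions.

Using the resistance-network approach (series):
R_stainless steel = L/(kA) = 0.0054/(16.9×20.9) = 1.529×10^-5 K/W
R_outer film = 1/(h_o·A) = 1/(18.6×20.9) = 0.002572 K/W
R_total = 0.002588 K/W
Q = ΔT / R_total = 19 / 0.002588

Q ≈ 7340 W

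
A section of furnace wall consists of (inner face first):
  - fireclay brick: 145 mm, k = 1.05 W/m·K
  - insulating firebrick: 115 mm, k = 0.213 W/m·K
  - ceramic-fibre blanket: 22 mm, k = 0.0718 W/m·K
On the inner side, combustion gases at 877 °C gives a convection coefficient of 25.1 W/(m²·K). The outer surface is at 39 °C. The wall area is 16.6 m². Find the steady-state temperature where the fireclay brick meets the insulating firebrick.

T ≈ 731 °C

Model the wall as resistances in series:
R_inner film = 1/(h_i·A) = 1/(25.1×16.6) = 0.0024 K/W
R_fireclay brick = L/(kA) = 0.145/(1.05×16.6) = 0.008319 K/W
R_insulating firebrick = L/(kA) = 0.115/(0.213×16.6) = 0.03252 K/W
R_ceramic-fibre blanket = L/(kA) = 0.022/(0.0718×16.6) = 0.01846 K/W
R_total = 0.0617 K/W;  Q = ΔT/R_total = 838/0.0617 = 13580 W
T_interface = T_inner − Q·ΣR(inner→interface) = 877 − 13600×0.01072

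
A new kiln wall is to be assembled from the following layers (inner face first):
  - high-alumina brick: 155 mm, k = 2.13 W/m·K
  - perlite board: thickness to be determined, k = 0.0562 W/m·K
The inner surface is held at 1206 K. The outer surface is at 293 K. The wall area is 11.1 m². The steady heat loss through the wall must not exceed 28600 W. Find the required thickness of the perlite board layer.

L ≈ 15.8 mm

Model the wall as resistances in series:
R_high-alumina brick = L/(kA) = 0.155/(2.13×11.1) = 0.006556 K/W
Sum of the known resistances R_other = 0.006556 K/W
Required total resistance R_tot = ΔT/Q_allow = 913/28600 = 0.03192 K/W
R_perlite board = R_tot − R_other = 0.02537 K/W
L = R·k·A = 0.02537×0.0562×11.1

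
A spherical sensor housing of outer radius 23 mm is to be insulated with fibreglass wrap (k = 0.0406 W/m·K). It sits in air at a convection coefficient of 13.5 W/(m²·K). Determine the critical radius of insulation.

r_cr ≈ 6.01 mm

For a sphere r_cr = 2k/h = 2×0.0406/13.5
r_cr = 6.01 mm; since the bare radius (23 mm) is above r_cr, any added insulation will reduce heat loss.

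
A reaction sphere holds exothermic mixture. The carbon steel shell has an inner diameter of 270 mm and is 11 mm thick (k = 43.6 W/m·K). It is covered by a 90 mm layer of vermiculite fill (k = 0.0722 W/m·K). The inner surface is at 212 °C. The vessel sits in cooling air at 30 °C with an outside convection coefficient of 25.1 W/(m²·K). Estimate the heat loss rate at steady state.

Q ≈ 62 W

Each spherical layer contributes R = (1/r_i − 1/r_o)/(4πk):
R_carbon steel shell = (1/0.135 − 1/0.146)/(4π×43.6) = 0.001019 K/W
R_vermiculite fill = (1/0.146 − 1/0.236)/(4π×0.0722) = 2.879 K/W
R_outer film = 1/(h·4πr_o²) = 1/(25.1×4π×0.236²) = 0.05692 K/W
R_total = 2.937 K/W
Q = ΔT/R_total = 182/2.937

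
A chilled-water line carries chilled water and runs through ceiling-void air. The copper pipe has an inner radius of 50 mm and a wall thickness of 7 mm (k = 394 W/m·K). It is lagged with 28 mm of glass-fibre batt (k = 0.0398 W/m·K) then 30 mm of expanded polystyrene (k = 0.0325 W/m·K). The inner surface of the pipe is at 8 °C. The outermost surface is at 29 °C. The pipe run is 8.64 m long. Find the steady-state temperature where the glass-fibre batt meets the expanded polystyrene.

Treating each annulus and film as a series resistance:
R_copper pipe wall = ln(57/50)/(2π×394×8.64) = 6.126×10^-6 K/W
R_glass-fibre batt = ln(85/57)/(2π×0.0398×8.64) = 0.1849 K/W
R_expanded polystyrene = ln(115/85)/(2π×0.0325×8.64) = 0.1713 K/W
R_total = 0.3563 K/W
Q = ΔT/R_total = 21/0.3563
Q = 58.9 W
T_interface = T_inner + Q·ΣR(inner→interface) = 8 + 58.9×0.185

T ≈ 18.9 °C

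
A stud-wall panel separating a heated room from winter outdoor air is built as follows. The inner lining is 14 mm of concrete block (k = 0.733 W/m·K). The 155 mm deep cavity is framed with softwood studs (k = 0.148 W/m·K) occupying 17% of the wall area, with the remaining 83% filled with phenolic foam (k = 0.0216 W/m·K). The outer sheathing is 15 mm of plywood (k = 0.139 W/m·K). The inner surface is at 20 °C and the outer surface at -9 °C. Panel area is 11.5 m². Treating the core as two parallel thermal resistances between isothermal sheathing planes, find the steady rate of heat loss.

Sheathing layers in series; stud and cavity paths in parallel between them.
R_inner = 0.014/(0.733×11.5) = 0.001661 K/W
R_stud  = 0.155/(0.148×0.17×11.5) = 0.5357 K/W
R_cav   = 0.155/(0.0216×0.83×11.5) = 0.7518 K/W
1/R_core = 1/R_stud + 1/R_cav → R_core = 0.3128 K/W
R_outer = 0.015/(0.139×11.5) = 0.009384 K/W
R_total = 0.3239 K/W
Q = ΔT/R_total = 29/0.3239

Q ≈ 89.5 W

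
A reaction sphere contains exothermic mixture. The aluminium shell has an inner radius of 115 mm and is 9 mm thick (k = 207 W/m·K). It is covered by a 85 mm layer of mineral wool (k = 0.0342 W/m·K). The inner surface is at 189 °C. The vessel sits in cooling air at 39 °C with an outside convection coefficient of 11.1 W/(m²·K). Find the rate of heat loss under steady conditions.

Q ≈ 19.2 W

For a spherical shell R = (1/r₁ − 1/r₂)/(4πk); film R = 1/(h·4πr²). In series:
R_aluminium shell = (1/0.115 − 1/0.124)/(4π×207) = 2.426×10^-4 K/W
R_mineral wool = (1/0.124 − 1/0.209)/(4π×0.0342) = 7.632 K/W
R_outer film = 1/(h·4πr_o²) = 1/(11.1×4π×0.209²) = 0.1641 K/W
R_total = 7.796 K/W
Q = ΔT/R_total = 150/7.796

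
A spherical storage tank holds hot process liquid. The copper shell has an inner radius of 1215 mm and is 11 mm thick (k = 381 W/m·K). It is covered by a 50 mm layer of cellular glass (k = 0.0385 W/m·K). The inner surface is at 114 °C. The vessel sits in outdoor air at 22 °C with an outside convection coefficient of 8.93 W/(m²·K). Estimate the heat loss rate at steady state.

Each spherical layer contributes R = (1/r_i − 1/r_o)/(4πk):
R_copper shell = (1/1.215 − 1/1.226)/(4π×381) = 1.542×10^-6 K/W
R_cellular glass = (1/1.226 − 1/1.276)/(4π×0.0385) = 0.06606 K/W
R_outer film = 1/(h·4πr_o²) = 1/(8.93×4π×1.276²) = 0.005473 K/W
R_total = 0.07154 K/W
Q = ΔT/R_total = 92/0.07154

Q ≈ 1290 W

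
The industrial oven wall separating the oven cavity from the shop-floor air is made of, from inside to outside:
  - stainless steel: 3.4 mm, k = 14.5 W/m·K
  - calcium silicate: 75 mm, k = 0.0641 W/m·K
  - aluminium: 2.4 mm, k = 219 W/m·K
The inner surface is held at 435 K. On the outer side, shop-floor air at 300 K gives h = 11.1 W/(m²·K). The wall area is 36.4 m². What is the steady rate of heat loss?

Model the wall as resistances in series:
R_stainless steel = L/(kA) = 0.0034/(14.5×36.4) = 6.442×10^-6 K/W
R_calcium silicate = L/(kA) = 0.075/(0.0641×36.4) = 0.03214 K/W
R_aluminium = L/(kA) = 0.0024/(219×36.4) = 3.011×10^-7 K/W
R_outer film = 1/(h_o·A) = 1/(11.1×36.4) = 0.002475 K/W
R_total = 0.03463 K/W
Q = ΔT / R_total = 135 / 0.03463

Q ≈ 3900 W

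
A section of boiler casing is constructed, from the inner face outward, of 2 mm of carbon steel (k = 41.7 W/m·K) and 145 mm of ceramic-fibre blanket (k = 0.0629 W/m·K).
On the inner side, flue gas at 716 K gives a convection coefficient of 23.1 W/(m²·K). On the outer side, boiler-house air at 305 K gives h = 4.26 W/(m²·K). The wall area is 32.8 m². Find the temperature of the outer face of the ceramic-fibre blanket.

Using the resistance-network approach (series):
R_inner film = 1/(h_i·A) = 1/(23.1×32.8) = 0.00132 K/W
R_carbon steel = L/(kA) = 0.002/(41.7×32.8) = 1.462×10^-6 K/W
R_ceramic-fibre blanket = L/(kA) = 0.145/(0.0629×32.8) = 0.07028 K/W
R_outer film = 1/(h_o·A) = 1/(4.26×32.8) = 0.007157 K/W
R_total = 0.07876 K/W;  Q = ΔT/R_total = 411/0.07876 = 5218 W
T_interface = T_inner − Q·ΣR(inner→interface) = 716 − 5220×0.0716

T ≈ 342 K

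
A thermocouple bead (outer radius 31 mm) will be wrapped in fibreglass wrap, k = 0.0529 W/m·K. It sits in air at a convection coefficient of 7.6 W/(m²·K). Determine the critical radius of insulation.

For a sphere r_cr = 2k/h = 2×0.0529/7.6
r_cr = 13.9 mm; since the bare radius (31 mm) is above r_cr, any added insulation will reduce heat loss.

r_cr ≈ 13.9 mm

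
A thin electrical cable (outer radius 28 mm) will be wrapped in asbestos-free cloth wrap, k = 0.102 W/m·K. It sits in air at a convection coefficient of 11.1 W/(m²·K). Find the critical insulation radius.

r_cr ≈ 9.19 mm

For a cylinder r_cr = k/h = 0.102/11.1
r_cr = 9.19 mm; since the bare radius (28 mm) is above r_cr, any added insulation will reduce heat loss.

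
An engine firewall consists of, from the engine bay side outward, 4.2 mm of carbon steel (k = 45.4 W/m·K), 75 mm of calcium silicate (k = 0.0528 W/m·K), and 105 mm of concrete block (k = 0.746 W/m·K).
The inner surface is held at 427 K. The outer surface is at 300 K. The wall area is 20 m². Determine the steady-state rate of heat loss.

Q ≈ 1630 W

Using the resistance-network approach (series):
R_carbon steel = L/(kA) = 0.0042/(45.4×20) = 4.626×10^-6 K/W
R_calcium silicate = L/(kA) = 0.075/(0.0528×20) = 0.07102 K/W
R_concrete block = L/(kA) = 0.105/(0.746×20) = 0.007038 K/W
R_total = 0.07806 K/W
Q = ΔT / R_total = 127 / 0.07806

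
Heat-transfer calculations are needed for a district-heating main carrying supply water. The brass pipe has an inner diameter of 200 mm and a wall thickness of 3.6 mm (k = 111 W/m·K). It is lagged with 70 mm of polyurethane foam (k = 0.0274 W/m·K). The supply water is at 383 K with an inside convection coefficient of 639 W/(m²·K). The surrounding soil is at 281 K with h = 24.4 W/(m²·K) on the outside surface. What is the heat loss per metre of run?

q′ ≈ 33.6 W/m

Cylindrical conduction, so R = ln(r₂/r₁)/(2πkL) per layer, in series:
R_inner film = 1/(h_i·2πr₁L) = 1/(639×2π×0.1×1) = 0.002491 K/W
R_brass pipe wall = ln(103.6/100)/(2π×111×1) = 5.071×10^-5 K/W
R_polyurethane foam = ln(173.6/103.6)/(2π×0.0274×1) = 2.998 K/W
R_outer film = 1/(h_o·2πr_oL) = 1/(24.4×2π×0.1736×1) = 0.03757 K/W
R_total = 3.039 K/W
Q = ΔT/R_total = 102/3.039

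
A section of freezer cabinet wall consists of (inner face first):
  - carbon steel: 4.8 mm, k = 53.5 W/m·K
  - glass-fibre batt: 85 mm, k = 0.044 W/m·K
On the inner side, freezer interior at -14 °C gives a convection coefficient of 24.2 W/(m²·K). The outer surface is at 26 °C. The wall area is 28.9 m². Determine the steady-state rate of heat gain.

Q ≈ 586 W

Treating each layer as a thermal resistance in series:
R_inner film = 1/(h_i·A) = 1/(24.2×28.9) = 0.00143 K/W
R_carbon steel = L/(kA) = 0.0048/(53.5×28.9) = 3.104×10^-6 K/W
R_glass-fibre batt = L/(kA) = 0.085/(0.044×28.9) = 0.06684 K/W
R_total = 0.06828 K/W
Q = ΔT / R_total = 40 / 0.06828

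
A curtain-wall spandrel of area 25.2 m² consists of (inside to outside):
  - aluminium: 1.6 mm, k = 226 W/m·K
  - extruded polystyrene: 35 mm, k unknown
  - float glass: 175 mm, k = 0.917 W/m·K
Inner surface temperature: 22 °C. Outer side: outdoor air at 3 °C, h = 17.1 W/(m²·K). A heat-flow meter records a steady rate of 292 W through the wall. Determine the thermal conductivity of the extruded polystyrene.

Model the wall as resistances in series:
R_aluminium = L/(kA) = 0.0016/(226×25.2) = 2.809×10^-7 K/W
R_float glass = L/(kA) = 0.175/(0.917×25.2) = 0.007573 K/W
R_outer film = 1/(h_o·A) = 1/(17.1×25.2) = 0.002321 K/W
Sum of known resistances R_other = 0.009894 K/W
Total R = ΔT/Q = 19/292 = 0.06507 K/W
R_extruded polystyrene = R_total − R_other = 0.05517 K/W
k = L/(R·A) = 0.035/(0.05517×25.2)

k ≈ 0.0252 W/(m·K)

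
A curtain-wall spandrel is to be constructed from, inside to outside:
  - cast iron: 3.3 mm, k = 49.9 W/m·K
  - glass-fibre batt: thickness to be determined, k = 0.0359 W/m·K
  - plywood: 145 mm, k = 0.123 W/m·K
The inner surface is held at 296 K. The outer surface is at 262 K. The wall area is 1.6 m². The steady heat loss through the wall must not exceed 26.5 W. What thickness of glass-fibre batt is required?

L ≈ 31.4 mm

Using the resistance-network approach (series):
R_cast iron = L/(kA) = 0.0033/(49.9×1.6) = 4.133×10^-5 K/W
R_plywood = L/(kA) = 0.145/(0.123×1.6) = 0.7368 K/W
Sum of the known resistances R_other = 0.7368 K/W
Required total resistance R_tot = ΔT/Q_allow = 34/26.5 = 1.283 K/W
R_glass-fibre batt = R_tot − R_other = 0.5462 K/W
L = R·k·A = 0.5462×0.0359×1.6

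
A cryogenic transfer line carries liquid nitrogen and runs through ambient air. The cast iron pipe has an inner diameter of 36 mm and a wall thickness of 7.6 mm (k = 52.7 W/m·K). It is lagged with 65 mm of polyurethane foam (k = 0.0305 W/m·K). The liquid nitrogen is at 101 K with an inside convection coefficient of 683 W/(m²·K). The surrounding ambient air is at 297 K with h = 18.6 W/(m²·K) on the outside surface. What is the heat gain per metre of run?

q′ ≈ 29.2 W/m

Per-layer cylindrical resistances, series-summed:
R_inner film = 1/(h_i·2πr₁L) = 1/(683×2π×0.018×1) = 0.01295 K/W
R_cast iron pipe wall = ln(25.6/18)/(2π×52.7×1) = 0.001064 K/W
R_polyurethane foam = ln(90.6/25.6)/(2π×0.0305×1) = 6.595 K/W
R_outer film = 1/(h_o·2πr_oL) = 1/(18.6×2π×0.0906×1) = 0.09445 K/W
R_total = 6.704 K/W
Q = ΔT/R_total = 196/6.704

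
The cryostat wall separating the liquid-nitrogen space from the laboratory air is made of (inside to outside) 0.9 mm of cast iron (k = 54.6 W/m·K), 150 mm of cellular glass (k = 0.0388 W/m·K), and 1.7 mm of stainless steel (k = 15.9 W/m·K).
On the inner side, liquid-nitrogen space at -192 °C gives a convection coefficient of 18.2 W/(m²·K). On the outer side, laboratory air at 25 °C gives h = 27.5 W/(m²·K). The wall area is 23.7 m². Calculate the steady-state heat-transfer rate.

Q ≈ 1300 W

Series thermal resistances:
R_inner film = 1/(h_i·A) = 1/(18.2×23.7) = 0.002318 K/W
R_cast iron = L/(kA) = 0.0009/(54.6×23.7) = 6.955×10^-7 K/W
R_cellular glass = L/(kA) = 0.15/(0.0388×23.7) = 0.1631 K/W
R_stainless steel = L/(kA) = 0.0017/(15.9×23.7) = 4.511×10^-6 K/W
R_outer film = 1/(h_o·A) = 1/(27.5×23.7) = 0.001534 K/W
R_total = 0.167 K/W
Q = ΔT / R_total = 217 / 0.167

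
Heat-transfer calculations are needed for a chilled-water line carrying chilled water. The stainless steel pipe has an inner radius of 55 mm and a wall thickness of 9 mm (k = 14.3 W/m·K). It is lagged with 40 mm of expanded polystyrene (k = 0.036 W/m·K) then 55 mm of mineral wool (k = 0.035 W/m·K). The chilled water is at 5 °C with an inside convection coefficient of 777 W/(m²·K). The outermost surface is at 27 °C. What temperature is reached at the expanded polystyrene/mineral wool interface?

T ≈ 16.6 °C

For a radial system each layer contributes R = ln(r_out/r_in)/(2πkL); films add R = 1/(hA).
R_inner film = 1/(h_i·2πr₁L) = 1/(777×2π×0.055×1) = 0.003724 K/W
R_stainless steel pipe wall = ln(64/55)/(2π×14.3×1) = 0.001687 K/W
R_expanded polystyrene = ln(104/64)/(2π×0.036×1) = 2.146 K/W
R_mineral wool = ln(159/104)/(2π×0.035×1) = 1.93 K/W
R_total = 4.082 K/W
Q = ΔT/R_total = 22/4.082
Q = 5.39 W/m
T_interface = T_inner + Q·ΣR(inner→interface) = 5 + 5.39×2.152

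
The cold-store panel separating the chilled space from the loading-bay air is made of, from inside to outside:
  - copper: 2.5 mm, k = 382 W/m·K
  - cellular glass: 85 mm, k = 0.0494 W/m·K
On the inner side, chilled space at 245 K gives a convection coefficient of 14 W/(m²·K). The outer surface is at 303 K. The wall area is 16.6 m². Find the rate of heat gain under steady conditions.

Q ≈ 537 W

Thermal resistances in series:
R_inner film = 1/(h_i·A) = 1/(14×16.6) = 0.004303 K/W
R_copper = L/(kA) = 0.0025/(382×16.6) = 3.942×10^-7 K/W
R_cellular glass = L/(kA) = 0.085/(0.0494×16.6) = 0.1037 K/W
R_total = 0.108 K/W
Q = ΔT / R_total = 58 / 0.108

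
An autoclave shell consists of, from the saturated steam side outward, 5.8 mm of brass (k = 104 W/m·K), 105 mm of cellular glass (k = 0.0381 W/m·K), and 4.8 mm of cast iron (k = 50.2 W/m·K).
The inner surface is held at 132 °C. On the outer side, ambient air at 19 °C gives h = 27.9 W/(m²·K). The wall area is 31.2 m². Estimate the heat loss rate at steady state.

Model the wall as resistances in series:
R_brass = L/(kA) = 0.0058/(104×31.2) = 1.787×10^-6 K/W
R_cellular glass = L/(kA) = 0.105/(0.0381×31.2) = 0.08833 K/W
R_cast iron = L/(kA) = 0.0048/(50.2×31.2) = 3.065×10^-6 K/W
R_outer film = 1/(h_o·A) = 1/(27.9×31.2) = 0.001149 K/W
R_total = 0.08948 K/W
Q = ΔT / R_total = 113 / 0.08948

Q ≈ 1260 W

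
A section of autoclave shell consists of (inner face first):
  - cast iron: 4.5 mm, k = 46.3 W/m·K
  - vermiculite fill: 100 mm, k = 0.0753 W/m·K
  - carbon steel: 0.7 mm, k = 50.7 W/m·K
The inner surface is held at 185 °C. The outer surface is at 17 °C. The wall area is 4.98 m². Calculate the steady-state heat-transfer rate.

Model the wall as resistances in series:
R_cast iron = L/(kA) = 0.0045/(46.3×4.98) = 1.952×10^-5 K/W
R_vermiculite fill = L/(kA) = 0.1/(0.0753×4.98) = 0.2667 K/W
R_carbon steel = L/(kA) = 0.0007/(50.7×4.98) = 2.772×10^-6 K/W
R_total = 0.2667 K/W
Q = ΔT / R_total = 168 / 0.2667

Q ≈ 630 W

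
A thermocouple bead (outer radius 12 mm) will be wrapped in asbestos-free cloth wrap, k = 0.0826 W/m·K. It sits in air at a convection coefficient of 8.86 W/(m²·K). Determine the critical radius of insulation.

r_cr ≈ 18.6 mm

For a sphere r_cr = 2k/h = 2×0.0826/8.86
r_cr = 18.6 mm; since the bare radius (12 mm) is below r_cr, adding a thin layer of insulation will *increase* heat loss.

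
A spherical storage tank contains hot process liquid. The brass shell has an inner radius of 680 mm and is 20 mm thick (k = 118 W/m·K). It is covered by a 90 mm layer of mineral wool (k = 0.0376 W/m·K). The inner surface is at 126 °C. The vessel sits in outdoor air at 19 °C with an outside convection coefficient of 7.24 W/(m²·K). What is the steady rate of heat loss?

Q ≈ 296 W

Spherical conduction: R = (1/r_in − 1/r_out)/(4πk) per layer; series-sum.
R_brass shell = (1/0.68 − 1/0.7)/(4π×118) = 2.834×10^-5 K/W
R_mineral wool = (1/0.7 − 1/0.79)/(4π×0.0376) = 0.3444 K/W
R_outer film = 1/(h·4πr_o²) = 1/(7.24×4π×0.79²) = 0.01761 K/W
R_total = 0.3621 K/W
Q = ΔT/R_total = 107/0.3621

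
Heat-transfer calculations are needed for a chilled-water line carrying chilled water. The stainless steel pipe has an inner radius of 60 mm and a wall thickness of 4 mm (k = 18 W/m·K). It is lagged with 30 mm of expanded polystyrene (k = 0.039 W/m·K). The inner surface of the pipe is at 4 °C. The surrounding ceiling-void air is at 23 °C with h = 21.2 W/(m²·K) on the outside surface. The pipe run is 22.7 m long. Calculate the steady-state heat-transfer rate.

Per-layer cylindrical resistances, series-summed:
R_stainless steel pipe wall = ln(64/60)/(2π×18×22.7) = 2.514×10^-5 K/W
R_expanded polystyrene = ln(94/64)/(2π×0.039×22.7) = 0.06911 K/W
R_outer film = 1/(h_o·2πr_oL) = 1/(21.2×2π×0.094×22.7) = 0.003518 K/W
R_total = 0.07265 K/W
Q = ΔT/R_total = 19/0.07265

Q ≈ 262 W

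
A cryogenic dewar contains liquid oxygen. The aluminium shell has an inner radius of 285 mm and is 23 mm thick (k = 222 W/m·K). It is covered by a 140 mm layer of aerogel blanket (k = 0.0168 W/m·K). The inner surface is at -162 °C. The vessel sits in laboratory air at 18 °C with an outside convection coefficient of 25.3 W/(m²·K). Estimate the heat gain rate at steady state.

Spherical conduction: R = (1/r_in − 1/r_out)/(4πk) per layer; series-sum.
R_aluminium shell = (1/0.285 − 1/0.308)/(4π×222) = 9.392×10^-5 K/W
R_aerogel blanket = (1/0.308 − 1/0.448)/(4π×0.0168) = 4.806 K/W
R_outer film = 1/(h·4πr_o²) = 1/(25.3×4π×0.448²) = 0.01567 K/W
R_total = 4.822 K/W
Q = ΔT/R_total = 180/4.822

Q ≈ 37.3 W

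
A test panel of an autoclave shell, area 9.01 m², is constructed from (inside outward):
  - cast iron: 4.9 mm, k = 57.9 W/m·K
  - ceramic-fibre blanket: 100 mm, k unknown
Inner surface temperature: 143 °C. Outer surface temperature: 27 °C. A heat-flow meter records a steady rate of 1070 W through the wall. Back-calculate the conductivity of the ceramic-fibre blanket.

Thermal resistances in series:
R_cast iron = L/(kA) = 0.0049/(57.9×9.01) = 9.393×10^-6 K/W
Sum of known resistances R_other = 9.393×10^-6 K/W
Total R = ΔT/Q = 116/1070 = 0.1084 K/W
R_ceramic-fibre blanket = R_total − R_other = 0.1084 K/W
k = L/(R·A) = 0.1/(0.1084×9.01)

k ≈ 0.102 W/(m·K)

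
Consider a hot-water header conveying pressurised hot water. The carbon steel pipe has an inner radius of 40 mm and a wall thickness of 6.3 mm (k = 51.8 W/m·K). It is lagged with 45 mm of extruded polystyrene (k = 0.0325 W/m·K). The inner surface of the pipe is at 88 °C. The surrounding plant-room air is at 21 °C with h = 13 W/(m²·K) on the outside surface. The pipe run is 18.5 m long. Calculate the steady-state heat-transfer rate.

Cylindrical conduction, so R = ln(r₂/r₁)/(2πkL) per layer, in series:
R_carbon steel pipe wall = ln(46.3/40)/(2π×51.8×18.5) = 2.429×10^-5 K/W
R_extruded polystyrene = ln(91.3/46.3)/(2π×0.0325×18.5) = 0.1797 K/W
R_outer film = 1/(h_o·2πr_oL) = 1/(13×2π×0.0913×18.5) = 0.007248 K/W
R_total = 0.187 K/W
Q = ΔT/R_total = 67/0.187

Q ≈ 358 W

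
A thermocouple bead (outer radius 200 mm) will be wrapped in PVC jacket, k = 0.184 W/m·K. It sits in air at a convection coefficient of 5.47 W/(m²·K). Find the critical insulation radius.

For a sphere r_cr = 2k/h = 2×0.184/5.47
r_cr = 67.3 mm; since the bare radius (200 mm) is above r_cr, any added insulation will reduce heat loss.

r_cr ≈ 67.3 mm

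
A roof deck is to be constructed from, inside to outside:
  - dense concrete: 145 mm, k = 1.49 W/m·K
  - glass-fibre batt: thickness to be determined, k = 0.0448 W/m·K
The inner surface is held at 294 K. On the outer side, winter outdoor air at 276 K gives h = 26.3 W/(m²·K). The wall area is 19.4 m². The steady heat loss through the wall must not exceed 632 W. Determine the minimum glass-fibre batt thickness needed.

L ≈ 18.7 mm

Thermal resistances in series:
R_dense concrete = L/(kA) = 0.145/(1.49×19.4) = 0.005016 K/W
R_outer film = 1/(h_o·A) = 1/(26.3×19.4) = 0.00196 K/W
Sum of the known resistances R_other = 0.006976 K/W
Required total resistance R_tot = ΔT/Q_allow = 18/632 = 0.02848 K/W
R_glass-fibre batt = R_tot − R_other = 0.0215 K/W
L = R·k·A = 0.0215×0.0448×19.4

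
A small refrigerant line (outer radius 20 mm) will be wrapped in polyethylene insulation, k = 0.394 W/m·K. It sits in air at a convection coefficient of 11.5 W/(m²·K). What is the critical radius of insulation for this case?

r_cr ≈ 34.3 mm

For a cylinder r_cr = k/h = 0.394/11.5
r_cr = 34.3 mm; since the bare radius (20 mm) is below r_cr, adding a thin layer of insulation will *increase* heat loss.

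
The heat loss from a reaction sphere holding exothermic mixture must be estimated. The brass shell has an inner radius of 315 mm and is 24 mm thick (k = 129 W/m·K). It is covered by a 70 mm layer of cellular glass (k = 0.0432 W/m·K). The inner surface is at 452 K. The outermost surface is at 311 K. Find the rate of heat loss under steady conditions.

For a spherical shell R = (1/r₁ − 1/r₂)/(4πk); film R = 1/(h·4πr²). In series:
R_brass shell = (1/0.315 − 1/0.339)/(4π×129) = 1.386×10^-4 K/W
R_cellular glass = (1/0.339 − 1/0.409)/(4π×0.0432) = 0.93 K/W
R_total = 0.9301 K/W
Q = ΔT/R_total = 141/0.9301

Q ≈ 152 W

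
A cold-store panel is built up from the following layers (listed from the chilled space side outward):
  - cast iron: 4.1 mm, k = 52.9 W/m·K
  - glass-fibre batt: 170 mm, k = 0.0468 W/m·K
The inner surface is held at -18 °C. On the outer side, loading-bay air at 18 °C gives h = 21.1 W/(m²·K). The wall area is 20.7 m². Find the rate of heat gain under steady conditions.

Using the resistance-network approach (series):
R_cast iron = L/(kA) = 0.0041/(52.9×20.7) = 3.744×10^-6 K/W
R_glass-fibre batt = L/(kA) = 0.17/(0.0468×20.7) = 0.1755 K/W
R_outer film = 1/(h_o·A) = 1/(21.1×20.7) = 0.00229 K/W
R_total = 0.1778 K/W
Q = ΔT / R_total = 36 / 0.1778

Q ≈ 203 W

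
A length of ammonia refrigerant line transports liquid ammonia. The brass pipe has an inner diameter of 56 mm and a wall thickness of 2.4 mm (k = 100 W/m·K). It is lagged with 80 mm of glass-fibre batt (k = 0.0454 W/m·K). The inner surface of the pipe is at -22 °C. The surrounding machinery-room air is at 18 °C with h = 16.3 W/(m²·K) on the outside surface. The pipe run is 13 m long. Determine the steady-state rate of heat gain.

Cylindrical conduction, so R = ln(r₂/r₁)/(2πkL) per layer, in series:
R_brass pipe wall = ln(30.4/28)/(2π×100×13) = 1.007×10^-5 K/W
R_glass-fibre batt = ln(110.4/30.4)/(2π×0.0454×13) = 0.3478 K/W
R_outer film = 1/(h_o·2πr_oL) = 1/(16.3×2π×0.1104×13) = 0.006803 K/W
R_total = 0.3546 K/W
Q = ΔT/R_total = 40/0.3546

Q ≈ 113 W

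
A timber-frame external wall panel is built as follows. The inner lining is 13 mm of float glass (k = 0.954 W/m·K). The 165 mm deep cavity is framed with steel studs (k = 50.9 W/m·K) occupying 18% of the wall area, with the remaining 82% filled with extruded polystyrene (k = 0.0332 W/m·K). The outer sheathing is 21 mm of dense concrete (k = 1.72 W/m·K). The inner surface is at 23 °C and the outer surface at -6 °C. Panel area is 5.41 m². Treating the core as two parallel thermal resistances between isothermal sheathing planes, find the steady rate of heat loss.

Q ≈ 3580 W

Sheathing layers in series; stud and cavity paths in parallel between them.
R_inner = 0.013/(0.954×5.41) = 0.002519 K/W
R_stud  = 0.165/(50.9×0.18×5.41) = 0.003329 K/W
R_cav   = 0.165/(0.0332×0.82×5.41) = 1.12 K/W
1/R_core = 1/R_stud + 1/R_cav → R_core = 0.003319 K/W
R_outer = 0.021/(1.72×5.41) = 0.002257 K/W
R_total = 0.008095 K/W
Q = ΔT/R_total = 29/0.008095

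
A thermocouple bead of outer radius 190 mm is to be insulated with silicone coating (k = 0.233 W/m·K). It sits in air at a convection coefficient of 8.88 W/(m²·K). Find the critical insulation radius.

For a sphere r_cr = 2k/h = 2×0.233/8.88
r_cr = 52.5 mm; since the bare radius (190 mm) is above r_cr, any added insulation will reduce heat loss.

r_cr ≈ 52.5 mm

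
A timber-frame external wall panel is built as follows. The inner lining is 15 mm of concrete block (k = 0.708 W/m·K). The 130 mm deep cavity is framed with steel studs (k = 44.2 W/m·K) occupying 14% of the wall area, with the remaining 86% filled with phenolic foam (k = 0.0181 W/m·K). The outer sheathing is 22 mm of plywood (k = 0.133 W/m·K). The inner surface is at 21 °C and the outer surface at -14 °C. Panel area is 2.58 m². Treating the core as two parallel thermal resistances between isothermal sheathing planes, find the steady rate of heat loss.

Sheathing layers in series; stud and cavity paths in parallel between them.
R_inner = 0.015/(0.708×2.58) = 0.008212 K/W
R_stud  = 0.13/(44.2×0.14×2.58) = 0.008143 K/W
R_cav   = 0.13/(0.0181×0.86×2.58) = 3.237 K/W
1/R_core = 1/R_stud + 1/R_cav → R_core = 0.008122 K/W
R_outer = 0.022/(0.133×2.58) = 0.06411 K/W
R_total = 0.08045 K/W
Q = ΔT/R_total = 35/0.08045

Q ≈ 435 W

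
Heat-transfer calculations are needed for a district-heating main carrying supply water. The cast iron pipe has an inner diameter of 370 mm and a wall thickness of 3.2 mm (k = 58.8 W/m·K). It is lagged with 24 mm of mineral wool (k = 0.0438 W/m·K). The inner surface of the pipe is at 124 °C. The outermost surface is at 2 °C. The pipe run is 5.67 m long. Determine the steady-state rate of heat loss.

Per-layer cylindrical resistances, series-summed:
R_cast iron pipe wall = ln(188.2/185)/(2π×58.8×5.67) = 8.187×10^-6 K/W
R_mineral wool = ln(212.2/188.2)/(2π×0.0438×5.67) = 0.07692 K/W
R_total = 0.07693 K/W
Q = ΔT/R_total = 122/0.07693

Q ≈ 1590 W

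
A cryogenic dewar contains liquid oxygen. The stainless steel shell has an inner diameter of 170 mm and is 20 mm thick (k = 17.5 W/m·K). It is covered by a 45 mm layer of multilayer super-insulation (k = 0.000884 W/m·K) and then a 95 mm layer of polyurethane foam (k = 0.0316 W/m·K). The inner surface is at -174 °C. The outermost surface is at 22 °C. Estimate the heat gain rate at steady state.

For a spherical shell R = (1/r₁ − 1/r₂)/(4πk); film R = 1/(h·4πr²). In series:
R_stainless steel shell = (1/0.085 − 1/0.105)/(4π×17.5) = 0.01019 K/W
R_multilayer super-insulation = (1/0.105 − 1/0.15)/(4π×0.000884) = 257.2 K/W
R_polyurethane foam = (1/0.15 − 1/0.245)/(4π×0.0316) = 6.51 K/W
R_total = 263.7 K/W
Q = ΔT/R_total = 196/263.7

Q ≈ 0.743 W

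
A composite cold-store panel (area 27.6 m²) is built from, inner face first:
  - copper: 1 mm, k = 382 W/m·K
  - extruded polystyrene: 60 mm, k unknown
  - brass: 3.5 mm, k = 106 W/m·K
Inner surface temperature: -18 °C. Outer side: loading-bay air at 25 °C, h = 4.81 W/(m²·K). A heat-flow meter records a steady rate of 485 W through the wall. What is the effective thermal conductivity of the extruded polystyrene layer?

Treating each layer as a thermal resistance in series:
R_copper = L/(kA) = 0.001/(382×27.6) = 9.485×10^-8 K/W
R_brass = L/(kA) = 0.0035/(106×27.6) = 1.196×10^-6 K/W
R_outer film = 1/(h_o·A) = 1/(4.81×27.6) = 0.007533 K/W
Sum of known resistances R_other = 0.007534 K/W
Total R = ΔT/Q = 43/485 = 0.08866 K/W
R_extruded polystyrene = R_total − R_other = 0.08113 K/W
k = L/(R·A) = 0.06/(0.08113×27.6)

k ≈ 0.0268 W/(m·K)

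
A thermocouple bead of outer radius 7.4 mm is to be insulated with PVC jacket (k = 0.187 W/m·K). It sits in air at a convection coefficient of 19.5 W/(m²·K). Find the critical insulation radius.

For a sphere r_cr = 2k/h = 2×0.187/19.5
r_cr = 19.2 mm; since the bare radius (7.4 mm) is below r_cr, adding a thin layer of insulation will *increase* heat loss.

r_cr ≈ 19.2 mm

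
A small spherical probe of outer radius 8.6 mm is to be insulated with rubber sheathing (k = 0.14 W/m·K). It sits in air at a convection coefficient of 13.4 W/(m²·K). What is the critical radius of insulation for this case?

r_cr ≈ 20.9 mm

For a sphere r_cr = 2k/h = 2×0.14/13.4
r_cr = 20.9 mm; since the bare radius (8.6 mm) is below r_cr, adding a thin layer of insulation will *increase* heat loss.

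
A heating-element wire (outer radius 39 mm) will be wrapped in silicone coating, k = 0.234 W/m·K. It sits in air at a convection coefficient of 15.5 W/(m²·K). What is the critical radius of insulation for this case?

For a cylinder r_cr = k/h = 0.234/15.5
r_cr = 15.1 mm; since the bare radius (39 mm) is above r_cr, any added insulation will reduce heat loss.

r_cr ≈ 15.1 mm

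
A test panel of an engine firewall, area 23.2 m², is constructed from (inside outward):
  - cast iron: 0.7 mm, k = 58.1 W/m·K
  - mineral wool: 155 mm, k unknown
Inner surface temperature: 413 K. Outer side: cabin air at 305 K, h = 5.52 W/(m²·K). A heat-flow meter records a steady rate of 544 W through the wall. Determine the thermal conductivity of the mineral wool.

Treating each layer as a thermal resistance in series:
R_cast iron = L/(kA) = 0.0007/(58.1×23.2) = 5.193×10^-7 K/W
R_outer film = 1/(h_o·A) = 1/(5.52×23.2) = 0.007809 K/W
Sum of known resistances R_other = 0.007809 K/W
Total R = ΔT/Q = 108/544 = 0.1985 K/W
R_mineral wool = R_total − R_other = 0.1907 K/W
k = L/(R·A) = 0.155/(0.1907×23.2)

k ≈ 0.035 W/(m·K)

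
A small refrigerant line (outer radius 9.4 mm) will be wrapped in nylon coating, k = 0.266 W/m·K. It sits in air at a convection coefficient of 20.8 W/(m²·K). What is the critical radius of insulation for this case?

r_cr ≈ 12.8 mm

For a cylinder r_cr = k/h = 0.266/20.8
r_cr = 12.8 mm; since the bare radius (9.4 mm) is below r_cr, adding a thin layer of insulation will *increase* heat loss.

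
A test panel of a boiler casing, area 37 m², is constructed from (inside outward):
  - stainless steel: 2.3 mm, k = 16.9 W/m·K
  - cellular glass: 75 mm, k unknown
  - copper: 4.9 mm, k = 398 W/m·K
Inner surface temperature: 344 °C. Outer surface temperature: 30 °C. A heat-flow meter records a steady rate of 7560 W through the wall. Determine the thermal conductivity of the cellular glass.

Using the resistance-network approach (series):
R_stainless steel = L/(kA) = 0.0023/(16.9×37) = 3.678×10^-6 K/W
R_copper = L/(kA) = 0.0049/(398×37) = 3.327×10^-7 K/W
Sum of known resistances R_other = 4.011×10^-6 K/W
Total R = ΔT/Q = 314/7560 = 0.04153 K/W
R_cellular glass = R_total − R_other = 0.04153 K/W
k = L/(R·A) = 0.075/(0.04153×37)

k ≈ 0.0488 W/(m·K)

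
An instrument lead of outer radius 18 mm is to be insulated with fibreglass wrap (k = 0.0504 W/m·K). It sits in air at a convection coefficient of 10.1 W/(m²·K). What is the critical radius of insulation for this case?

r_cr ≈ 4.99 mm

For a cylinder r_cr = k/h = 0.0504/10.1
r_cr = 4.99 mm; since the bare radius (18 mm) is above r_cr, any added insulation will reduce heat loss.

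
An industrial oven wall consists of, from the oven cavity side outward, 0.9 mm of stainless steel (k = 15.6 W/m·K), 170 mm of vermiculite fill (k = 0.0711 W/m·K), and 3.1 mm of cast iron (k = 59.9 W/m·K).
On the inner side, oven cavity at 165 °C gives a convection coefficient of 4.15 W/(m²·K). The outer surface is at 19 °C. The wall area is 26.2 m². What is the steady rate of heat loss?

Q ≈ 1450 W

Treating each layer as a thermal resistance in series:
R_inner film = 1/(h_i·A) = 1/(4.15×26.2) = 0.009197 K/W
R_stainless steel = L/(kA) = 0.0009/(15.6×26.2) = 2.202×10^-6 K/W
R_vermiculite fill = L/(kA) = 0.17/(0.0711×26.2) = 0.09126 K/W
R_cast iron = L/(kA) = 0.0031/(59.9×26.2) = 1.975×10^-6 K/W
R_total = 0.1005 K/W
Q = ΔT / R_total = 146 / 0.1005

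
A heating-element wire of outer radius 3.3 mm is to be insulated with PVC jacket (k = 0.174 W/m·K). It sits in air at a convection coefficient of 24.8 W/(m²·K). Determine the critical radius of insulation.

For a cylinder r_cr = k/h = 0.174/24.8
r_cr = 7.02 mm; since the bare radius (3.3 mm) is below r_cr, adding a thin layer of insulation will *increase* heat loss.

r_cr ≈ 7.02 mm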